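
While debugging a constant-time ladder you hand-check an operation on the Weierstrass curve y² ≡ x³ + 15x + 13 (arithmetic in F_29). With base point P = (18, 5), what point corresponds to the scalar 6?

(26, 17)

Repeated addition: build up to 6P.
2P: tangent at (18, 5): λ = (3·18² + 15)/(2·5) ≡ 1/10. 10⁻¹ ≡ 3 (mod 29), so λ ≡ 1·3 ≡ 3.
  x = λ² - 18 - 18 = 9 - 36 ≡ 2; y = λ·(18 - 2) - 5 ≡ 14. → (2, 14)
3P: (2, 14) + (18, 5). λ = (5 - 14)/(18 - 2) ≡ 20/16 mod 29. 16⁻¹ ≡ 20 (mod 29), so λ ≡ 23.
  x = λ² - 2 - 18 = 529 - 20 ≡ 16; y = λ·(2 - 16) - 14 ≡ 12. → (16, 12)
4P: (16, 12) + (18, 5). λ = (5 - 12)/(18 - 16) ≡ 22/2 mod 29. 2⁻¹ ≡ 15 (mod 29), so λ ≡ 11.
  x = λ² - 16 - 18 = 121 - 34 ≡ 0; y = λ·(16 - 0) - 12 ≡ 19. → (0, 19)
5P: (0, 19) + (18, 5). λ = (5 - 19)/(18 - 0) ≡ 15/18 mod 29. 18⁻¹ ≡ 21 (mod 29) since 18·21 = 378 ≡ 1, so λ ≡ 25.
  x = λ² - 0 - 18 = 625 - 18 ≡ 27; y = λ·(0 - 27) - 19 ≡ 2. → (27, 2)
6P: (27, 2) + (18, 5). λ = (5 - 2)/(18 - 27) ≡ 3/20 mod 29. 20⁻¹ ≡ 16 (mod 29) since 20·16 = 320 ≡ 1, so λ ≡ 19.
  x = λ² - 27 - 18 = 361 - 45 ≡ 26; y = λ·(27 - 26) - 2 ≡ 17. → (26, 17)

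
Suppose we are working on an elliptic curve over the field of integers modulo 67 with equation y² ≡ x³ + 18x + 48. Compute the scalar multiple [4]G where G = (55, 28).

(5, 53)

Repeated addition: build up to 4G.
2G: tangent at (55, 28): λ = (3·55² + 18)/(2·28) ≡ 48/56. 56⁻¹ ≡ 6 (mod 67), so λ ≡ 48·6 ≡ 20.
  x = λ² - 55 - 55 = 400 - 110 ≡ 22; y = λ·(55 - 22) - 28 ≡ 29. → (22, 29)
3G: (22, 29) + (55, 28). λ = (28 - 29)/(55 - 22) ≡ 66/33 mod 67. 33⁻¹ ≡ 65 (mod 67), so λ ≡ 2.
  x = λ² - 22 - 55 = 4 - 77 ≡ 61; y = λ·(22 - 61) - 29 ≡ 27. → (61, 27)
4G: (61, 27) + (55, 28). λ = (28 - 27)/(55 - 61) ≡ 1/61 mod 67. 61⁻¹ ≡ 11 (mod 67), so λ ≡ 11.
  x = λ² - 61 - 55 = 121 - 116 ≡ 5; y = λ·(61 - 5) - 27 ≡ 53. → (5, 53)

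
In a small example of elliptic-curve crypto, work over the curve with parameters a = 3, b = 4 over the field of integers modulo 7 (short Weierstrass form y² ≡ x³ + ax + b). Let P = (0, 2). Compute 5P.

O

Double-and-add on 5 = (101)₂. Start with P = (0, 2) for the leading 1-bit.
double: tangent at (0, 2): λ = (3·0² + 3)/(2·2) ≡ 3/4. 4⁻¹ ≡ 2 (mod 7), so λ ≡ 3·2 ≡ 6.
  x = λ² - 0 - 0 = 36 - 0 ≡ 1; y = λ·(0 - 1) - 2 ≡ 6. → (1, 6)
double: tangent at (1, 6): λ = (3·1² + 3)/(2·6) ≡ 6/5. 5⁻¹ ≡ 3 (mod 7), so λ ≡ 6·3 ≡ 4.
  x = λ² - 1 - 1 = 16 - 2 ≡ 0; y = λ·(1 - 0) - 6 ≡ 5. → (0, 5)
add P: (0, 5) + (0, 2): same x and y₁ ≡ -y₂, so the sum is O.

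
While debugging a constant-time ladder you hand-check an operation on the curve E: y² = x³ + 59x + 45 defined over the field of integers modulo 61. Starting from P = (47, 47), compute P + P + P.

Repeated addition: build up to 3P.
2P: tangent at (47, 47): λ = (3·47² + 59)/(2·47) ≡ 37/33. 33⁻¹ ≡ 37 (mod 61), so λ ≡ 37·37 ≡ 27.
  x = λ² - 47 - 47 = 729 - 94 ≡ 25; y = λ·(47 - 25) - 47 ≡ 59. → (25, 59)
3P: (25, 59) + (47, 47). λ = (47 - 59)/(47 - 25) ≡ 49/22 mod 61. 22⁻¹ ≡ 25 (mod 61) since 22·25 = 550 ≡ 1, so λ ≡ 5.
  x = λ² - 25 - 47 = 25 - 72 ≡ 14; y = λ·(25 - 14) - 59 ≡ 57. → (14, 57)

(14, 57)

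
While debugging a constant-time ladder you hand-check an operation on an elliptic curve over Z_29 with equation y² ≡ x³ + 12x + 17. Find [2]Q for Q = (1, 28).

tangent at (1, 28): λ = (3·1² + 12)/(2·28) ≡ 15/27. 27⁻¹ ≡ 14 (mod 29) since 27·14 = 378 ≡ 1, so λ ≡ 15·14 ≡ 7.
  x = λ² - 1 - 1 = 49 - 2 ≡ 18; y = λ·(1 - 18) - 28 ≡ 27. → (18, 27)

(18, 27)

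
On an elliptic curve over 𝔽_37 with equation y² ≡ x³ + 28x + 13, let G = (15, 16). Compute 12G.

Double-and-add on 12 = (1100)₂. Start with G = (15, 16) for the leading 1-bit.
double: tangent at (15, 16): λ = (3·15² + 28)/(2·16) ≡ 0/32. 32⁻¹ ≡ 22 (mod 37), so λ ≡ 0·22 ≡ 0.
  x = λ² - 15 - 15 = 0 - 30 ≡ 7; y = λ·(15 - 7) - 16 ≡ 21. → (7, 21)
add G: (7, 21) + (15, 16). λ = (16 - 21)/(15 - 7) ≡ 32/8 mod 37. 8⁻¹ ≡ 14 (mod 37), so λ ≡ 4.
  x = λ² - 7 - 15 = 16 - 22 ≡ 31; y = λ·(7 - 31) - 21 ≡ 31. → (31, 31)
double: tangent at (31, 31): λ = (3·31² + 28)/(2·31) ≡ 25/25. 25⁻¹ ≡ 3 (mod 37) since 25·3 = 75 ≡ 1, so λ ≡ 25·3 ≡ 1.
  x = λ² - 31 - 31 = 1 - 62 ≡ 13; y = λ·(31 - 13) - 31 ≡ 24. → (13, 24)
double: tangent at (13, 24): λ = (3·13² + 28)/(2·24) ≡ 17/11. 11⁻¹ ≡ 27 (mod 37), so λ ≡ 17·27 ≡ 15.
  x = λ² - 13 - 13 = 225 - 26 ≡ 14; y = λ·(13 - 14) - 24 ≡ 35. → (14, 35)

(14, 35)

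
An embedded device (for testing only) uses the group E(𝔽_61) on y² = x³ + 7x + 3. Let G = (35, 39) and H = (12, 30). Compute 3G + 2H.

First 3G:
Repeated addition: build up to 3G.
2G: tangent at (35, 39): λ = (3·35² + 7)/(2·39) ≡ 22/17. 17⁻¹ ≡ 18 (mod 61), so λ ≡ 22·18 ≡ 30.
  x = λ² - 35 - 35 = 900 - 70 ≡ 37; y = λ·(35 - 37) - 39 ≡ 23. → (37, 23)
3G: (37, 23) + (35, 39). λ = (39 - 23)/(35 - 37) ≡ 16/59 mod 61. 59⁻¹ ≡ 30 (mod 61), so λ ≡ 53.
  x = λ² - 37 - 35 = 2809 - 72 ≡ 53; y = λ·(37 - 53) - 23 ≡ 44. → (53, 44)
3G = (53, 44).
Next 2H:
Repeated addition: build up to 2H.
2H: tangent at (12, 30): λ = (3·12² + 7)/(2·30) ≡ 12/60. 60⁻¹ ≡ 60 (mod 61), so λ ≡ 12·60 ≡ 49.
  x = λ² - 12 - 12 = 2401 - 24 ≡ 59; y = λ·(12 - 59) - 30 ≡ 46. → (59, 46)
2H = (59, 46).
Finally 3G + 2H:
(53, 44) + (59, 46). λ = (46 - 44)/(59 - 53) ≡ 2/6 mod 61. 6⁻¹ ≡ 51 (mod 61), so λ ≡ 41.
  x = λ² - 53 - 59 = 1681 - 112 ≡ 44; y = λ·(53 - 44) - 44 ≡ 20. → (44, 20)

(44, 20)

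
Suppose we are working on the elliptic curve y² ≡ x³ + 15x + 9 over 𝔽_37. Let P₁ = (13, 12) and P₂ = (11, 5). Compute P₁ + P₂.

(16, 33)

(13, 12) + (11, 5). λ = (5 - 12)/(11 - 13) ≡ 30/35 mod 37. 35⁻¹ ≡ 18 (mod 37) since 35·18 = 630 ≡ 1, so λ ≡ 22.
  x = λ² - 13 - 11 = 484 - 24 ≡ 16; y = λ·(13 - 16) - 12 ≡ 33. → (16, 33)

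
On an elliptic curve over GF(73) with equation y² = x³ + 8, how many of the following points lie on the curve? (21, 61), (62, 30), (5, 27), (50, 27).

(21, 61): 61² ≡ 71, rhs ≡ 71 → on.
(62, 30): 30² ≡ 24, rhs ≡ 64 → off.
(5, 27): 27² ≡ 72, rhs ≡ 60 → off.
(50, 27): 27² ≡ 72, rhs ≡ 32 → off.

1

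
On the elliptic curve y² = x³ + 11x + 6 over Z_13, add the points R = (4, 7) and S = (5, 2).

(4, 7) + (5, 2). λ = (2 - 7)/(5 - 4) ≡ 8/1 mod 13. 1⁻¹ ≡ 1 (mod 13), so λ ≡ 8.
  x = λ² - 4 - 5 = 64 - 9 ≡ 3; y = λ·(4 - 3) - 7 ≡ 1. → (3, 1)

(3, 1)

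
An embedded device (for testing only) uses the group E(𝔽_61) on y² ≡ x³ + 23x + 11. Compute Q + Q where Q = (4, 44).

tangent at (4, 44): λ = (3·4² + 23)/(2·44) ≡ 10/27. 27⁻¹ ≡ 52 (mod 61) since 27·52 = 1404 ≡ 1, so λ ≡ 10·52 ≡ 32.
  x = λ² - 4 - 4 = 1024 - 8 ≡ 40; y = λ·(4 - 40) - 44 ≡ 24. → (40, 24)

(40, 24)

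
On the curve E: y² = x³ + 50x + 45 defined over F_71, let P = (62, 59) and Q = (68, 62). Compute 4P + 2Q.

(17, 25)

First 4P:
Repeated addition: build up to 4P.
2P: tangent at (62, 59): λ = (3·62² + 50)/(2·59) ≡ 9/47. 47⁻¹ ≡ 68 (mod 71) since 47·68 = 3196 ≡ 1, so λ ≡ 9·68 ≡ 44.
  x = λ² - 62 - 62 = 1936 - 124 ≡ 37; y = λ·(62 - 37) - 59 ≡ 47. → (37, 47)
3P: (37, 47) + (62, 59). λ = (59 - 47)/(62 - 37) ≡ 12/25 mod 71. 25⁻¹ ≡ 54 (mod 71), so λ ≡ 9.
  x = λ² - 37 - 62 = 81 - 99 ≡ 53; y = λ·(37 - 53) - 47 ≡ 22. → (53, 22)
4P: (53, 22) + (62, 59). λ = (59 - 22)/(62 - 53) ≡ 37/9 mod 71. 9⁻¹ ≡ 8 (mod 71), so λ ≡ 12.
  x = λ² - 53 - 62 = 144 - 115 ≡ 29; y = λ·(53 - 29) - 22 ≡ 53. → (29, 53)
4P = (29, 53).
Next 2Q:
Repeated addition: build up to 2Q.
2Q: tangent at (68, 62): λ = (3·68² + 50)/(2·62) ≡ 6/53. 53⁻¹ ≡ 67 (mod 71) since 53·67 = 3551 ≡ 1, so λ ≡ 6·67 ≡ 47.
  x = λ² - 68 - 68 = 2209 - 136 ≡ 14; y = λ·(68 - 14) - 62 ≡ 62. → (14, 62)
2Q = (14, 62).
Finally 4P + 2Q:
(29, 53) + (14, 62). λ = (62 - 53)/(14 - 29) ≡ 9/56 mod 71. 56⁻¹ ≡ 52 (mod 71), so λ ≡ 42.
  x = λ² - 29 - 14 = 1764 - 43 ≡ 17; y = λ·(29 - 17) - 53 ≡ 25. → (17, 25)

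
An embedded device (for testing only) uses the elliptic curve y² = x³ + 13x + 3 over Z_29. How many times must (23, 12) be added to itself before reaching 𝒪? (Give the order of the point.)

11

2P: tangent at (23, 12): λ = (3·23² + 13)/(2·12) ≡ 5/24. 24⁻¹ ≡ 23 (mod 29), so λ ≡ 5·23 ≡ 28.
  x = λ² - 23 - 23 = 784 - 46 ≡ 13; y = λ·(23 - 13) - 12 ≡ 7. → (13, 7)
3P: (13, 7) + (23, 12). λ = (12 - 7)/(23 - 13) ≡ 5/10 mod 29. 10⁻¹ ≡ 3 (mod 29), so λ ≡ 15.
  x = λ² - 13 - 23 = 225 - 36 ≡ 15; y = λ·(13 - 15) - 7 ≡ 21. → (15, 21)
4P: (15, 21) + (23, 12). λ = (12 - 21)/(23 - 15) ≡ 20/8 mod 29. 8⁻¹ ≡ 11 (mod 29) since 8·11 = 88 ≡ 1, so λ ≡ 17.
  x = λ² - 15 - 23 = 289 - 38 ≡ 19; y = λ·(15 - 19) - 21 ≡ 27. → (19, 27)
5P: (19, 27) + (23, 12). λ = (12 - 27)/(23 - 19) ≡ 14/4 mod 29. 4⁻¹ ≡ 22 (mod 29) since 4·22 = 88 ≡ 1, so λ ≡ 18.
  x = λ² - 19 - 23 = 324 - 42 ≡ 21; y = λ·(19 - 21) - 27 ≡ 24. → (21, 24)
6P: (21, 24) + (23, 12). λ = (12 - 24)/(23 - 21) ≡ 17/2 mod 29. 2⁻¹ ≡ 15 (mod 29), so λ ≡ 23.
  x = λ² - 21 - 23 = 529 - 44 ≡ 21; y = λ·(21 - 21) - 24 ≡ 5. → (21, 5)
7P: (21, 5) + (23, 12). λ = (12 - 5)/(23 - 21) ≡ 7/2 mod 29. 2⁻¹ ≡ 15 (mod 29) since 2·15 = 30 ≡ 1, so λ ≡ 18.
  x = λ² - 21 - 23 = 324 - 44 ≡ 19; y = λ·(21 - 19) - 5 ≡ 2. → (19, 2)
8P: (19, 2) + (23, 12). λ = (12 - 2)/(23 - 19) ≡ 10/4 mod 29. 4⁻¹ ≡ 22 (mod 29) since 4·22 = 88 ≡ 1, so λ ≡ 17.
  x = λ² - 19 - 23 = 289 - 42 ≡ 15; y = λ·(19 - 15) - 2 ≡ 8. → (15, 8)
9P: (15, 8) + (23, 12). λ = (12 - 8)/(23 - 15) ≡ 4/8 mod 29. 8⁻¹ ≡ 11 (mod 29), so λ ≡ 15.
  x = λ² - 15 - 23 = 225 - 38 ≡ 13; y = λ·(15 - 13) - 8 ≡ 22. → (13, 22)
10P: (13, 22) + (23, 12). λ = (12 - 22)/(23 - 13) ≡ 19/10 mod 29. 10⁻¹ ≡ 3 (mod 29) since 10·3 = 30 ≡ 1, so λ ≡ 28.
  x = λ² - 13 - 23 = 784 - 36 ≡ 23; y = λ·(13 - 23) - 22 ≡ 17. → (23, 17)
11P: (23, 17) + (23, 12): same x and y₁ ≡ -y₂, so the sum is 𝒪.
11P = 𝒪, so the order is 11.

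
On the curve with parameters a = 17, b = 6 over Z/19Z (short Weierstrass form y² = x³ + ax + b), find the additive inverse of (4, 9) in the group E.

(4, 10)

-(4, 9) = (4, -9 mod 19) = (4, 10).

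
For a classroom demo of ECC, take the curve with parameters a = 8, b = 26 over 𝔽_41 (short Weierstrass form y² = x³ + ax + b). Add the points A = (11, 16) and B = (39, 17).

(11, 16) + (39, 17). λ = (17 - 16)/(39 - 11) ≡ 1/28 mod 41. 28⁻¹ ≡ 22 (mod 41), so λ ≡ 22.
  x = λ² - 11 - 39 = 484 - 50 ≡ 24; y = λ·(11 - 24) - 16 ≡ 26. → (24, 26)

(24, 26)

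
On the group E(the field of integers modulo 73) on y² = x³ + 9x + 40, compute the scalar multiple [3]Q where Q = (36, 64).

Repeated addition: build up to 3Q.
2Q: tangent at (36, 64): λ = (3·36² + 9)/(2·64) ≡ 28/55. 55⁻¹ ≡ 4 (mod 73) since 55·4 = 220 ≡ 1, so λ ≡ 28·4 ≡ 39.
  x = λ² - 36 - 36 = 1521 - 72 ≡ 62; y = λ·(36 - 62) - 64 ≡ 17. → (62, 17)
3Q: (62, 17) + (36, 64). λ = (64 - 17)/(36 - 62) ≡ 47/47 mod 73. 47⁻¹ ≡ 14 (mod 73), so λ ≡ 1.
  x = λ² - 62 - 36 = 1 - 98 ≡ 49; y = λ·(62 - 49) - 17 ≡ 69. → (49, 69)

(49, 69)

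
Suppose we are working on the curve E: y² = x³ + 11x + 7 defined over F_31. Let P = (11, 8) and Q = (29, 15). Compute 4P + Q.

(16, 30)

First 4P:
Double-and-add on 4 = (100)₂. Start with P = (11, 8) for the leading 1-bit.
double: tangent at (11, 8): λ = (3·11² + 11)/(2·8) ≡ 2/16. 16⁻¹ ≡ 2 (mod 31), so λ ≡ 2·2 ≡ 4.
  x = λ² - 11 - 11 = 16 - 22 ≡ 25; y = λ·(11 - 25) - 8 ≡ 29. → (25, 29)
double: tangent at (25, 29): λ = (3·25² + 11)/(2·29) ≡ 26/27. 27⁻¹ ≡ 23 (mod 31) since 27·23 = 621 ≡ 1, so λ ≡ 26·23 ≡ 9.
  x = λ² - 25 - 25 = 81 - 50 ≡ 0; y = λ·(25 - 0) - 29 ≡ 10. → (0, 10)
4P = (0, 10).
Finally 4P + Q:
(0, 10) + (29, 15). λ = (15 - 10)/(29 - 0) ≡ 5/29 mod 31. 29⁻¹ ≡ 15 (mod 31) since 29·15 = 435 ≡ 1, so λ ≡ 13.
  x = λ² - 0 - 29 = 169 - 29 ≡ 16; y = λ·(0 - 16) - 10 ≡ 30. → (16, 30)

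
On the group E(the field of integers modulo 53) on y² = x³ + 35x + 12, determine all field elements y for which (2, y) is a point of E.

x³ + 35x + 12 = 90 ≡ 37 (mod 53).
Square roots of 37 mod 53: 14 and 39 (since 14² = 196 ≡ 37).

14, 39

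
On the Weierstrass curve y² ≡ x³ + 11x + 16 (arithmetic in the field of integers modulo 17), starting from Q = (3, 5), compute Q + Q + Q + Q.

(3, 5)

Repeated addition: build up to 4Q.
2Q: tangent at (3, 5): λ = (3·3² + 11)/(2·5) ≡ 4/10. 10⁻¹ ≡ 12 (mod 17), so λ ≡ 4·12 ≡ 14.
  x = λ² - 3 - 3 = 196 - 6 ≡ 3; y = λ·(3 - 3) - 5 ≡ 12. → (3, 12)
3Q: (3, 12) + (3, 5): same x and y₁ ≡ -y₂, so the sum is ∞.
4Q: ∞ + (3, 5) = (3, 5) (identity).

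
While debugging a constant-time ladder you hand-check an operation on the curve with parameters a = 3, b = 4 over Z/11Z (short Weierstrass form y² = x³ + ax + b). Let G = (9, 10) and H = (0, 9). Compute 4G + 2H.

First 4G:
Double-and-add on 4 = (100)₂. Start with G = (9, 10) for the leading 1-bit.
double: tangent at (9, 10): λ = (3·9² + 3)/(2·10) ≡ 4/9. 9⁻¹ ≡ 5 (mod 11), so λ ≡ 4·5 ≡ 9.
  x = λ² - 9 - 9 = 81 - 18 ≡ 8; y = λ·(9 - 8) - 10 ≡ 10. → (8, 10)
double: tangent at (8, 10): λ = (3·8² + 3)/(2·10) ≡ 8/9. 9⁻¹ ≡ 5 (mod 11), so λ ≡ 8·5 ≡ 7.
  x = λ² - 8 - 8 = 49 - 16 ≡ 0; y = λ·(8 - 0) - 10 ≡ 2. → (0, 2)
4G = (0, 2).
Next 2H:
Repeated addition: build up to 2H.
2H: tangent at (0, 9): λ = (3·0² + 3)/(2·9) ≡ 3/7. 7⁻¹ ≡ 8 (mod 11), so λ ≡ 3·8 ≡ 2.
  x = λ² - 0 - 0 = 4 - 0 ≡ 4; y = λ·(0 - 4) - 9 ≡ 5. → (4, 5)
2H = (4, 5).
Finally 4G + 2H:
(0, 2) + (4, 5). λ = (5 - 2)/(4 - 0) ≡ 3/4 mod 11. 4⁻¹ ≡ 3 (mod 11) since 4·3 = 12 ≡ 1, so λ ≡ 9.
  x = λ² - 0 - 4 = 81 - 4 ≡ 0; y = λ·(0 - 0) - 2 ≡ 9. → (0, 9)

(0, 9)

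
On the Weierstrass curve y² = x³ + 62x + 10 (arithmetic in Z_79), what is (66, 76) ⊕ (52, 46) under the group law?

(72, 24)

(66, 76) + (52, 46). λ = (46 - 76)/(52 - 66) ≡ 49/65 mod 79. 65⁻¹ ≡ 62 (mod 79), so λ ≡ 36.
  x = λ² - 66 - 52 = 1296 - 118 ≡ 72; y = λ·(66 - 72) - 76 ≡ 24. → (72, 24)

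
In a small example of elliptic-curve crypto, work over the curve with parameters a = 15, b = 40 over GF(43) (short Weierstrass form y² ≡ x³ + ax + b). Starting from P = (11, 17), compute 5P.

(7, 12)

Repeated addition: build up to 5P.
2P: tangent at (11, 17): λ = (3·11² + 15)/(2·17) ≡ 34/34. 34⁻¹ ≡ 19 (mod 43), so λ ≡ 34·19 ≡ 1.
  x = λ² - 11 - 11 = 1 - 22 ≡ 22; y = λ·(11 - 22) - 17 ≡ 15. → (22, 15)
3P: (22, 15) + (11, 17). λ = (17 - 15)/(11 - 22) ≡ 2/32 mod 43. 32⁻¹ ≡ 39 (mod 43) since 32·39 = 1248 ≡ 1, so λ ≡ 35.
  x = λ² - 22 - 11 = 1225 - 33 ≡ 31; y = λ·(22 - 31) - 15 ≡ 14. → (31, 14)
4P: (31, 14) + (11, 17). λ = (17 - 14)/(11 - 31) ≡ 3/23 mod 43. 23⁻¹ ≡ 15 (mod 43), so λ ≡ 2.
  x = λ² - 31 - 11 = 4 - 42 ≡ 5; y = λ·(31 - 5) - 14 ≡ 38. → (5, 38)
5P: (5, 38) + (11, 17). λ = (17 - 38)/(11 - 5) ≡ 22/6 mod 43. 6⁻¹ ≡ 36 (mod 43), so λ ≡ 18.
  x = λ² - 5 - 11 = 324 - 16 ≡ 7; y = λ·(5 - 7) - 38 ≡ 12. → (7, 12)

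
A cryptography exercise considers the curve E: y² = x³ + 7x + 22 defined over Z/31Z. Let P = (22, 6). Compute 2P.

(12, 6)

tangent at (22, 6): λ = (3·22² + 7)/(2·6) ≡ 2/12. 12⁻¹ ≡ 13 (mod 31) since 12·13 = 156 ≡ 1, so λ ≡ 2·13 ≡ 26.
  x = λ² - 22 - 22 = 676 - 44 ≡ 12; y = λ·(22 - 12) - 6 ≡ 6. → (12, 6)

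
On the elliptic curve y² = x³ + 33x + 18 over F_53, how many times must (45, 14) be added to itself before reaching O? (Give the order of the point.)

2P: tangent at (45, 14): λ = (3·45² + 33)/(2·14) ≡ 13/28. 28⁻¹ ≡ 36 (mod 53) since 28·36 = 1008 ≡ 1, so λ ≡ 13·36 ≡ 44.
  x = λ² - 45 - 45 = 1936 - 90 ≡ 44; y = λ·(45 - 44) - 14 ≡ 30. → (44, 30)
3P: (44, 30) + (45, 14). λ = (14 - 30)/(45 - 44) ≡ 37/1 mod 53. 1⁻¹ ≡ 1 (mod 53), so λ ≡ 37.
  x = λ² - 44 - 45 = 1369 - 89 ≡ 8; y = λ·(44 - 8) - 30 ≡ 30. → (8, 30)
4P: (8, 30) + (45, 14). λ = (14 - 30)/(45 - 8) ≡ 37/37 mod 53. 37⁻¹ ≡ 43 (mod 53) since 37·43 = 1591 ≡ 1, so λ ≡ 1.
  x = λ² - 8 - 45 = 1 - 53 ≡ 1; y = λ·(8 - 1) - 30 ≡ 30. → (1, 30)
5P: (1, 30) + (45, 14). λ = (14 - 30)/(45 - 1) ≡ 37/44 mod 53. 44⁻¹ ≡ 47 (mod 53), so λ ≡ 43.
  x = λ² - 1 - 45 = 1849 - 46 ≡ 1; y = λ·(1 - 1) - 30 ≡ 23. → (1, 23)
6P: (1, 23) + (45, 14). λ = (14 - 23)/(45 - 1) ≡ 44/44 mod 53. 44⁻¹ ≡ 47 (mod 53), so λ ≡ 1.
  x = λ² - 1 - 45 = 1 - 46 ≡ 8; y = λ·(1 - 8) - 23 ≡ 23. → (8, 23)
7P: (8, 23) + (45, 14). λ = (14 - 23)/(45 - 8) ≡ 44/37 mod 53. 37⁻¹ ≡ 43 (mod 53), so λ ≡ 37.
  x = λ² - 8 - 45 = 1369 - 53 ≡ 44; y = λ·(8 - 44) - 23 ≡ 23. → (44, 23)
8P: (44, 23) + (45, 14). λ = (14 - 23)/(45 - 44) ≡ 44/1 mod 53. 1⁻¹ ≡ 1 (mod 53), so λ ≡ 44.
  x = λ² - 44 - 45 = 1936 - 89 ≡ 45; y = λ·(44 - 45) - 23 ≡ 39. → (45, 39)
9P: (45, 39) + (45, 14): same x and y₁ ≡ -y₂, so the sum is O.
9P = O, so the order is 9.

9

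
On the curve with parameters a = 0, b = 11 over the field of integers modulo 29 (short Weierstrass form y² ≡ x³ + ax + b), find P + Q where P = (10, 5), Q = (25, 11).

(10, 5) + (25, 11). λ = (11 - 5)/(25 - 10) ≡ 6/15 mod 29. 15⁻¹ ≡ 2 (mod 29) since 15·2 = 30 ≡ 1, so λ ≡ 12.
  x = λ² - 10 - 25 = 144 - 35 ≡ 22; y = λ·(10 - 22) - 5 ≡ 25. → (22, 25)

(22, 25)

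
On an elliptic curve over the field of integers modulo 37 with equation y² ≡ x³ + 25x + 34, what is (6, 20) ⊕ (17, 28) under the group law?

(13, 22)

(6, 20) + (17, 28). λ = (28 - 20)/(17 - 6) ≡ 8/11 mod 37. 11⁻¹ ≡ 27 (mod 37) since 11·27 = 297 ≡ 1, so λ ≡ 31.
  x = λ² - 6 - 17 = 961 - 23 ≡ 13; y = λ·(6 - 13) - 20 ≡ 22. → (13, 22)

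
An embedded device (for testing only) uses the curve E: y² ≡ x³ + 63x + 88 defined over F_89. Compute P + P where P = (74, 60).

(32, 47)

tangent at (74, 60): λ = (3·74² + 63)/(2·60) ≡ 26/31. 31⁻¹ ≡ 23 (mod 89) since 31·23 = 713 ≡ 1, so λ ≡ 26·23 ≡ 64.
  x = λ² - 74 - 74 = 4096 - 148 ≡ 32; y = λ·(74 - 32) - 60 ≡ 47. → (32, 47)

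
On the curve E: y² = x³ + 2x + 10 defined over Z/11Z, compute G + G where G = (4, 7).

tangent at (4, 7): λ = (3·4² + 2)/(2·7) ≡ 6/3. 3⁻¹ ≡ 4 (mod 11), so λ ≡ 6·4 ≡ 2.
  x = λ² - 4 - 4 = 4 - 8 ≡ 7; y = λ·(4 - 7) - 7 ≡ 9. → (7, 9)

(7, 9)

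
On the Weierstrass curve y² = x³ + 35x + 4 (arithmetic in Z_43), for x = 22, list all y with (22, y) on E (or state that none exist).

none

x³ + 35x + 4 = 11422 ≡ 27 (mod 43).
27 is a non-residue mod 43; no y exists.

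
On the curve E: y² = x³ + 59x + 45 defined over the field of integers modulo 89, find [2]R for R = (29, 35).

tangent at (29, 35): λ = (3·29² + 59)/(2·35) ≡ 1/70. 70⁻¹ ≡ 14 (mod 89) since 70·14 = 980 ≡ 1, so λ ≡ 1·14 ≡ 14.
  x = λ² - 29 - 29 = 196 - 58 ≡ 49; y = λ·(29 - 49) - 35 ≡ 41. → (49, 41)

(49, 41)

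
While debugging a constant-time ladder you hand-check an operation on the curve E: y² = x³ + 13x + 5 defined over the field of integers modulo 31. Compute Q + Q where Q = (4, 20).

tangent at (4, 20): λ = (3·4² + 13)/(2·20) ≡ 30/9. 9⁻¹ ≡ 7 (mod 31), so λ ≡ 30·7 ≡ 24.
  x = λ² - 4 - 4 = 576 - 8 ≡ 10; y = λ·(4 - 10) - 20 ≡ 22. → (10, 22)

(10, 22)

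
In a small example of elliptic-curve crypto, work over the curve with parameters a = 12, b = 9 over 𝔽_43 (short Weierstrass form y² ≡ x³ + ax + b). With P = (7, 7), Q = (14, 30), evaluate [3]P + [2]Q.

(15, 9)

First 3P:
Repeated addition: build up to 3P.
2P: tangent at (7, 7): λ = (3·7² + 12)/(2·7) ≡ 30/14. 14⁻¹ ≡ 40 (mod 43) since 14·40 = 560 ≡ 1, so λ ≡ 30·40 ≡ 39.
  x = λ² - 7 - 7 = 1521 - 14 ≡ 2; y = λ·(7 - 2) - 7 ≡ 16. → (2, 16)
3P: (2, 16) + (7, 7). λ = (7 - 16)/(7 - 2) ≡ 34/5 mod 43. 5⁻¹ ≡ 26 (mod 43) since 5·26 = 130 ≡ 1, so λ ≡ 24.
  x = λ² - 2 - 7 = 576 - 9 ≡ 8; y = λ·(2 - 8) - 16 ≡ 12. → (8, 12)
3P = (8, 12).
Next 2Q:
Repeated addition: build up to 2Q.
2Q: tangent at (14, 30): λ = (3·14² + 12)/(2·30) ≡ 41/17. 17⁻¹ ≡ 38 (mod 43) since 17·38 = 646 ≡ 1, so λ ≡ 41·38 ≡ 10.
  x = λ² - 14 - 14 = 100 - 28 ≡ 29; y = λ·(14 - 29) - 30 ≡ 35. → (29, 35)
2Q = (29, 35).
Finally 3P + 2Q:
(8, 12) + (29, 35). λ = (35 - 12)/(29 - 8) ≡ 23/21 mod 43. 21⁻¹ ≡ 41 (mod 43), so λ ≡ 40.
  x = λ² - 8 - 29 = 1600 - 37 ≡ 15; y = λ·(8 - 15) - 12 ≡ 9. → (15, 9)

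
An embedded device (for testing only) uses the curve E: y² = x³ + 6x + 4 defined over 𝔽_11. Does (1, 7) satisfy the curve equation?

no

y² = 7² ≡ 5; x³ + 6x + 4 = 11 ≡ 0 (mod 11). 5 ≠ 0.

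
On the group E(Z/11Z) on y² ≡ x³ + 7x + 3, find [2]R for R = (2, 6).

(5, 3)

tangent at (2, 6): λ = (3·2² + 7)/(2·6) ≡ 8/1. 1⁻¹ ≡ 1 (mod 11), so λ ≡ 8·1 ≡ 8.
  x = λ² - 2 - 2 = 64 - 4 ≡ 5; y = λ·(2 - 5) - 6 ≡ 3. → (5, 3)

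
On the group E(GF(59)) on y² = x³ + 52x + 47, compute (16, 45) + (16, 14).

The two points share x = 16 and their y-coordinates satisfy 45 + 14 ≡ 0 (mod 59), so they are inverses. Their sum is the point at infinity.

O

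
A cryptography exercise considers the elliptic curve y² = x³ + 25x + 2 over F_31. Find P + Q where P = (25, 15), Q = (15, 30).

(1, 11)

(25, 15) + (15, 30). λ = (30 - 15)/(15 - 25) ≡ 15/21 mod 31. 21⁻¹ ≡ 3 (mod 31), so λ ≡ 14.
  x = λ² - 25 - 15 = 196 - 40 ≡ 1; y = λ·(25 - 1) - 15 ≡ 11. → (1, 11)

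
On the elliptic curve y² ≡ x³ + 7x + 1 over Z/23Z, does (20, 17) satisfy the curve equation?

y² = 17² ≡ 13; x³ + 7x + 1 = 8141 ≡ 22 (mod 23). 13 ≠ 22.

no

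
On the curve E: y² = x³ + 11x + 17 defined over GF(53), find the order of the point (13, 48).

2P: tangent at (13, 48): λ = (3·13² + 11)/(2·48) ≡ 41/43. 43⁻¹ ≡ 37 (mod 53), so λ ≡ 41·37 ≡ 33.
  x = λ² - 13 - 13 = 1089 - 26 ≡ 3; y = λ·(13 - 3) - 48 ≡ 17. → (3, 17)
3P: (3, 17) + (13, 48). λ = (48 - 17)/(13 - 3) ≡ 31/10 mod 53. 10⁻¹ ≡ 16 (mod 53) since 10·16 = 160 ≡ 1, so λ ≡ 19.
  x = λ² - 3 - 13 = 361 - 16 ≡ 27; y = λ·(3 - 27) - 17 ≡ 4. → (27, 4)
4P: (27, 4) + (13, 48). λ = (48 - 4)/(13 - 27) ≡ 44/39 mod 53. 39⁻¹ ≡ 34 (mod 53), so λ ≡ 12.
  x = λ² - 27 - 13 = 144 - 40 ≡ 51; y = λ·(27 - 51) - 4 ≡ 26. → (51, 26)
5P: (51, 26) + (13, 48). λ = (48 - 26)/(13 - 51) ≡ 22/15 mod 53. 15⁻¹ ≡ 46 (mod 53), so λ ≡ 5.
  x = λ² - 51 - 13 = 25 - 64 ≡ 14; y = λ·(51 - 14) - 26 ≡ 0. → (14, 0)
6P: (14, 0) + (13, 48). λ = (48 - 0)/(13 - 14) ≡ 48/52 mod 53. 52⁻¹ ≡ 52 (mod 53), so λ ≡ 5.
  x = λ² - 14 - 13 = 25 - 27 ≡ 51; y = λ·(14 - 51) - 0 ≡ 27. → (51, 27)
7P: (51, 27) + (13, 48). λ = (48 - 27)/(13 - 51) ≡ 21/15 mod 53. 15⁻¹ ≡ 46 (mod 53) since 15·46 = 690 ≡ 1, so λ ≡ 12.
  x = λ² - 51 - 13 = 144 - 64 ≡ 27; y = λ·(51 - 27) - 27 ≡ 49. → (27, 49)
8P: (27, 49) + (13, 48). λ = (48 - 49)/(13 - 27) ≡ 52/39 mod 53. 39⁻¹ ≡ 34 (mod 53), so λ ≡ 19.
  x = λ² - 27 - 13 = 361 - 40 ≡ 3; y = λ·(27 - 3) - 49 ≡ 36. → (3, 36)
9P: (3, 36) + (13, 48). λ = (48 - 36)/(13 - 3) ≡ 12/10 mod 53. 10⁻¹ ≡ 16 (mod 53) since 10·16 = 160 ≡ 1, so λ ≡ 33.
  x = λ² - 3 - 13 = 1089 - 16 ≡ 13; y = λ·(3 - 13) - 36 ≡ 5. → (13, 5)
10P: (13, 5) + (13, 48): same x and y₁ ≡ -y₂, so the sum is O.
10P = O, so the order is 10.

10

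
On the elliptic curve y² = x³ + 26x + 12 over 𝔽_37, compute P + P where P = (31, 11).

tangent at (31, 11): λ = (3·31² + 26)/(2·11) ≡ 23/22. 22⁻¹ ≡ 32 (mod 37), so λ ≡ 23·32 ≡ 33.
  x = λ² - 31 - 31 = 1089 - 62 ≡ 28; y = λ·(31 - 28) - 11 ≡ 14. → (28, 14)

(28, 14)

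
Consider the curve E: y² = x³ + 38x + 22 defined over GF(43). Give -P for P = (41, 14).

-(41, 14) = (41, -14 mod 43) = (41, 29).

(41, 29)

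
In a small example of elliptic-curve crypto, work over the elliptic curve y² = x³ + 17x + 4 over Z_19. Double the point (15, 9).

(15, 10)

tangent at (15, 9): λ = (3·15² + 17)/(2·9) ≡ 8/18. 18⁻¹ ≡ 18 (mod 19), so λ ≡ 8·18 ≡ 11.
  x = λ² - 15 - 15 = 121 - 30 ≡ 15; y = λ·(15 - 15) - 9 ≡ 10. → (15, 10)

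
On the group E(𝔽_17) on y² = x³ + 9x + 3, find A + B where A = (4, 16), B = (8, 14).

(4, 16) + (8, 14). λ = (14 - 16)/(8 - 4) ≡ 15/4 mod 17. 4⁻¹ ≡ 13 (mod 17), so λ ≡ 8.
  x = λ² - 4 - 8 = 64 - 12 ≡ 1; y = λ·(4 - 1) - 16 ≡ 8. → (1, 8)

(1, 8)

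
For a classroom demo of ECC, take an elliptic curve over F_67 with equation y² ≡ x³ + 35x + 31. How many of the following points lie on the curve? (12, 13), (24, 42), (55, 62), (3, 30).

(12, 13): 13² ≡ 35, rhs ≡ 35 → on.
(24, 42): 42² ≡ 22, rhs ≡ 22 → on.
(55, 62): 62² ≡ 25, rhs ≡ 27 → off.
(3, 30): 30² ≡ 29, rhs ≡ 29 → on.

3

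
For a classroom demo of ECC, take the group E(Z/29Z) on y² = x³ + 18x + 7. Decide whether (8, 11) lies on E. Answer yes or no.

no

y² = 11² ≡ 5; x³ + 18x + 7 = 663 ≡ 25 (mod 29). 5 ≠ 25.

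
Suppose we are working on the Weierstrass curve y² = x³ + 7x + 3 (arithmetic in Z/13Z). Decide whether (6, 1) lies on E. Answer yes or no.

yes

y² = 1² ≡ 1; x³ + 7x + 3 = 261 ≡ 1 (mod 13). 1 = 1.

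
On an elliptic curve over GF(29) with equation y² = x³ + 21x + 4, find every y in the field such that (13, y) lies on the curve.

x³ + 21x + 4 = 2474 ≡ 9 (mod 29).
Square roots of 9 mod 29: 3 and 26 (since 3² = 9 ≡ 9).

3, 26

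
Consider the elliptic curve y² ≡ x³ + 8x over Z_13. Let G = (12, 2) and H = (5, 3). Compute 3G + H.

First 3G:
Repeated addition: build up to 3G.
2G: tangent at (12, 2): λ = (3·12² + 8)/(2·2) ≡ 11/4. 4⁻¹ ≡ 10 (mod 13), so λ ≡ 11·10 ≡ 6.
  x = λ² - 12 - 12 = 36 - 24 ≡ 12; y = λ·(12 - 12) - 2 ≡ 11. → (12, 11)
3G: (12, 11) + (12, 2): same x and y₁ ≡ -y₂, so the sum is O.
3G = O.
Finally 3G + H:
O + (5, 3) = (5, 3) (identity).

(5, 3)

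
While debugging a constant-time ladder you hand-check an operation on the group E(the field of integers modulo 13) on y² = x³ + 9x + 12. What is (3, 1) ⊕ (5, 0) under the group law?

(2, 5)

(3, 1) + (5, 0). λ = (0 - 1)/(5 - 3) ≡ 12/2 mod 13. 2⁻¹ ≡ 7 (mod 13), so λ ≡ 6.
  x = λ² - 3 - 5 = 36 - 8 ≡ 2; y = λ·(3 - 2) - 1 ≡ 5. → (2, 5)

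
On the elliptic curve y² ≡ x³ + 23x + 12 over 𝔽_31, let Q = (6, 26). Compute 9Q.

(26, 12)

Double-and-add on 9 = (1001)₂. Start with Q = (6, 26) for the leading 1-bit.
double: tangent at (6, 26): λ = (3·6² + 23)/(2·26) ≡ 7/21. 21⁻¹ ≡ 3 (mod 31), so λ ≡ 7·3 ≡ 21.
  x = λ² - 6 - 6 = 441 - 12 ≡ 26; y = λ·(6 - 26) - 26 ≡ 19. → (26, 19)
double: tangent at (26, 19): λ = (3·26² + 23)/(2·19) ≡ 5/7. 7⁻¹ ≡ 9 (mod 31) since 7·9 = 63 ≡ 1, so λ ≡ 5·9 ≡ 14.
  x = λ² - 26 - 26 = 196 - 52 ≡ 20; y = λ·(26 - 20) - 19 ≡ 3. → (20, 3)
double: tangent at (20, 3): λ = (3·20² + 23)/(2·3) ≡ 14/6. 6⁻¹ ≡ 26 (mod 31) since 6·26 = 156 ≡ 1, so λ ≡ 14·26 ≡ 23.
  x = λ² - 20 - 20 = 529 - 40 ≡ 24; y = λ·(20 - 24) - 3 ≡ 29. → (24, 29)
add Q: (24, 29) + (6, 26). λ = (26 - 29)/(6 - 24) ≡ 28/13 mod 31. 13⁻¹ ≡ 12 (mod 31), so λ ≡ 26.
  x = λ² - 24 - 6 = 676 - 30 ≡ 26; y = λ·(24 - 26) - 29 ≡ 12. → (26, 12)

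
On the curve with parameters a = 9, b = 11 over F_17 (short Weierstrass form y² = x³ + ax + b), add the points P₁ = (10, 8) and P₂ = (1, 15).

(15, 11)

(10, 8) + (1, 15). λ = (15 - 8)/(1 - 10) ≡ 7/8 mod 17. 8⁻¹ ≡ 15 (mod 17), so λ ≡ 3.
  x = λ² - 10 - 1 = 9 - 11 ≡ 15; y = λ·(10 - 15) - 8 ≡ 11. → (15, 11)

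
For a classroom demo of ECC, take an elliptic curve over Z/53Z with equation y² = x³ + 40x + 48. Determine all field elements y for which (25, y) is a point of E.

none

x³ + 40x + 48 = 16673 ≡ 31 (mod 53).
31 is a non-residue mod 53; no y exists.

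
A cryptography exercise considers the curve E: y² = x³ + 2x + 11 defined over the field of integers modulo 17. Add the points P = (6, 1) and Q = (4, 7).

(16, 12)

(6, 1) + (4, 7). λ = (7 - 1)/(4 - 6) ≡ 6/15 mod 17. 15⁻¹ ≡ 8 (mod 17), so λ ≡ 14.
  x = λ² - 6 - 4 = 196 - 10 ≡ 16; y = λ·(6 - 16) - 1 ≡ 12. → (16, 12)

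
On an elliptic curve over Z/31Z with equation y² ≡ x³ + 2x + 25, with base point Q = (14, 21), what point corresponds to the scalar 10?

(0, 5)

Double-and-add on 10 = (1010)₂. Start with Q = (14, 21) for the leading 1-bit.
double: tangent at (14, 21): λ = (3·14² + 2)/(2·21) ≡ 1/11. 11⁻¹ ≡ 17 (mod 31), so λ ≡ 1·17 ≡ 17.
  x = λ² - 14 - 14 = 289 - 28 ≡ 13; y = λ·(14 - 13) - 21 ≡ 27. → (13, 27)
double: tangent at (13, 27): λ = (3·13² + 2)/(2·27) ≡ 13/23. 23⁻¹ ≡ 27 (mod 31), so λ ≡ 13·27 ≡ 10.
  x = λ² - 13 - 13 = 100 - 26 ≡ 12; y = λ·(13 - 12) - 27 ≡ 14. → (12, 14)
add Q: (12, 14) + (14, 21). λ = (21 - 14)/(14 - 12) ≡ 7/2 mod 31. 2⁻¹ ≡ 16 (mod 31), so λ ≡ 19.
  x = λ² - 12 - 14 = 361 - 26 ≡ 25; y = λ·(12 - 25) - 14 ≡ 18. → (25, 18)
double: tangent at (25, 18): λ = (3·25² + 2)/(2·18) ≡ 17/5. 5⁻¹ ≡ 25 (mod 31) since 5·25 = 125 ≡ 1, so λ ≡ 17·25 ≡ 22.
  x = λ² - 25 - 25 = 484 - 50 ≡ 0; y = λ·(25 - 0) - 18 ≡ 5. → (0, 5)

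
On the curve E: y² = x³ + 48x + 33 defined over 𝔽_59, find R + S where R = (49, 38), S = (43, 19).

(49, 38) + (43, 19). λ = (19 - 38)/(43 - 49) ≡ 40/53 mod 59. 53⁻¹ ≡ 49 (mod 59) since 53·49 = 2597 ≡ 1, so λ ≡ 13.
  x = λ² - 49 - 43 = 169 - 92 ≡ 18; y = λ·(49 - 18) - 38 ≡ 11. → (18, 11)

(18, 11)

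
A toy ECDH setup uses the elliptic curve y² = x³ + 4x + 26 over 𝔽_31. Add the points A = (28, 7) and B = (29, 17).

(12, 29)

(28, 7) + (29, 17). λ = (17 - 7)/(29 - 28) ≡ 10/1 mod 31. 1⁻¹ ≡ 1 (mod 31) since 1·1 = 1 ≡ 1, so λ ≡ 10.
  x = λ² - 28 - 29 = 100 - 57 ≡ 12; y = λ·(28 - 12) - 7 ≡ 29. → (12, 29)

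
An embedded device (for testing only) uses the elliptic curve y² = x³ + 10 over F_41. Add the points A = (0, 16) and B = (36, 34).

(0, 16) + (36, 34). λ = (34 - 16)/(36 - 0) ≡ 18/36 mod 41. 36⁻¹ ≡ 8 (mod 41), so λ ≡ 21.
  x = λ² - 0 - 36 = 441 - 36 ≡ 36; y = λ·(0 - 36) - 16 ≡ 7. → (36, 7)

(36, 7)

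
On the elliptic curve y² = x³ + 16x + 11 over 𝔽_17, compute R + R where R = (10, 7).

(10, 10)

tangent at (10, 7): λ = (3·10² + 16)/(2·7) ≡ 10/14. 14⁻¹ ≡ 11 (mod 17), so λ ≡ 10·11 ≡ 8.
  x = λ² - 10 - 10 = 64 - 20 ≡ 10; y = λ·(10 - 10) - 7 ≡ 10. → (10, 10)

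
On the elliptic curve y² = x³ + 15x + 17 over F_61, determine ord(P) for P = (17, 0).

2

2P: (17, 0) + (17, 0): same x and y₁ ≡ -y₂, so the sum is 𝒪.
2P = 𝒪, so the order is 2.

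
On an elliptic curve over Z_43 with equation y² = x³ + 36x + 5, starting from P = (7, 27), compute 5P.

Repeated addition: build up to 5P.
2P: tangent at (7, 27): λ = (3·7² + 36)/(2·27) ≡ 11/11. 11⁻¹ ≡ 4 (mod 43), so λ ≡ 11·4 ≡ 1.
  x = λ² - 7 - 7 = 1 - 14 ≡ 30; y = λ·(7 - 30) - 27 ≡ 36. → (30, 36)
3P: (30, 36) + (7, 27). λ = (27 - 36)/(7 - 30) ≡ 34/20 mod 43. 20⁻¹ ≡ 28 (mod 43), so λ ≡ 6.
  x = λ² - 30 - 7 = 36 - 37 ≡ 42; y = λ·(30 - 42) - 36 ≡ 21. → (42, 21)
4P: (42, 21) + (7, 27). λ = (27 - 21)/(7 - 42) ≡ 6/8 mod 43. 8⁻¹ ≡ 27 (mod 43), so λ ≡ 33.
  x = λ² - 42 - 7 = 1089 - 49 ≡ 8; y = λ·(42 - 8) - 21 ≡ 26. → (8, 26)
5P: (8, 26) + (7, 27). λ = (27 - 26)/(7 - 8) ≡ 1/42 mod 43. 42⁻¹ ≡ 42 (mod 43) since 42·42 = 1764 ≡ 1, so λ ≡ 42.
  x = λ² - 8 - 7 = 1764 - 15 ≡ 29; y = λ·(8 - 29) - 26 ≡ 38. → (29, 38)

(29, 38)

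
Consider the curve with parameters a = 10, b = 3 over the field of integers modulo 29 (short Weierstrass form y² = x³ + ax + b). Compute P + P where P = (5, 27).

tangent at (5, 27): λ = (3·5² + 10)/(2·27) ≡ 27/25. 25⁻¹ ≡ 7 (mod 29), so λ ≡ 27·7 ≡ 15.
  x = λ² - 5 - 5 = 225 - 10 ≡ 12; y = λ·(5 - 12) - 27 ≡ 13. → (12, 13)

(12, 13)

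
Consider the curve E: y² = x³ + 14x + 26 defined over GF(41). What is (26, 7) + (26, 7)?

(32, 14)

tangent at (26, 7): λ = (3·26² + 14)/(2·7) ≡ 33/14. 14⁻¹ ≡ 3 (mod 41), so λ ≡ 33·3 ≡ 17.
  x = λ² - 26 - 26 = 289 - 52 ≡ 32; y = λ·(26 - 32) - 7 ≡ 14. → (32, 14)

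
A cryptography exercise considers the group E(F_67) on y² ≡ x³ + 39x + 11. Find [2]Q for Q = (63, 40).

(29, 2)

tangent at (63, 40): λ = (3·63² + 39)/(2·40) ≡ 20/13. 13⁻¹ ≡ 31 (mod 67) since 13·31 = 403 ≡ 1, so λ ≡ 20·31 ≡ 17.
  x = λ² - 63 - 63 = 289 - 126 ≡ 29; y = λ·(63 - 29) - 40 ≡ 2. → (29, 2)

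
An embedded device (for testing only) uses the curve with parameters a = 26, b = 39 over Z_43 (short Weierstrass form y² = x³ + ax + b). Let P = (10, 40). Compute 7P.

Repeated addition: build up to 7P.
2P: tangent at (10, 40): λ = (3·10² + 26)/(2·40) ≡ 25/37. 37⁻¹ ≡ 7 (mod 43), so λ ≡ 25·7 ≡ 3.
  x = λ² - 10 - 10 = 9 - 20 ≡ 32; y = λ·(10 - 32) - 40 ≡ 23. → (32, 23)
3P: (32, 23) + (10, 40). λ = (40 - 23)/(10 - 32) ≡ 17/21 mod 43. 21⁻¹ ≡ 41 (mod 43), so λ ≡ 9.
  x = λ² - 32 - 10 = 81 - 42 ≡ 39; y = λ·(32 - 39) - 23 ≡ 0. → (39, 0)
4P: (39, 0) + (10, 40). λ = (40 - 0)/(10 - 39) ≡ 40/14 mod 43. 14⁻¹ ≡ 40 (mod 43), so λ ≡ 9.
  x = λ² - 39 - 10 = 81 - 49 ≡ 32; y = λ·(39 - 32) - 0 ≡ 20. → (32, 20)
5P: (32, 20) + (10, 40). λ = (40 - 20)/(10 - 32) ≡ 20/21 mod 43. 21⁻¹ ≡ 41 (mod 43), so λ ≡ 3.
  x = λ² - 32 - 10 = 9 - 42 ≡ 10; y = λ·(32 - 10) - 20 ≡ 3. → (10, 3)
6P: (10, 3) + (10, 40): same x and y₁ ≡ -y₂, so the sum is the point at infinity.
7P: the point at infinity + (10, 40) = (10, 40) (identity).

(10, 40)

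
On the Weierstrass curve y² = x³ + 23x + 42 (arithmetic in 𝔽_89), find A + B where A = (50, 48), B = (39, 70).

(50, 48) + (39, 70). λ = (70 - 48)/(39 - 50) ≡ 22/78 mod 89. 78⁻¹ ≡ 8 (mod 89) since 78·8 = 624 ≡ 1, so λ ≡ 87.
  x = λ² - 50 - 39 = 7569 - 89 ≡ 4; y = λ·(50 - 4) - 48 ≡ 38. → (4, 38)

(4, 38)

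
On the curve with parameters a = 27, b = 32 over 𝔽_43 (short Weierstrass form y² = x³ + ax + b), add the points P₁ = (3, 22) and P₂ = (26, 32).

(25, 32)

(3, 22) + (26, 32). λ = (32 - 22)/(26 - 3) ≡ 10/23 mod 43. 23⁻¹ ≡ 15 (mod 43) since 23·15 = 345 ≡ 1, so λ ≡ 21.
  x = λ² - 3 - 26 = 441 - 29 ≡ 25; y = λ·(3 - 25) - 22 ≡ 32. → (25, 32)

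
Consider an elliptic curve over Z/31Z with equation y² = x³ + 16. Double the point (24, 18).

(24, 13)

tangent at (24, 18): λ = (3·24² + 0)/(2·18) ≡ 23/5. 5⁻¹ ≡ 25 (mod 31), so λ ≡ 23·25 ≡ 17.
  x = λ² - 24 - 24 = 289 - 48 ≡ 24; y = λ·(24 - 24) - 18 ≡ 13. → (24, 13)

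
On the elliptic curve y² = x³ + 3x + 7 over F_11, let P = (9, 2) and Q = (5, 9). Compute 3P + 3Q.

(8, 2)

First 3P:
Repeated addition: build up to 3P.
2P: tangent at (9, 2): λ = (3·9² + 3)/(2·2) ≡ 4/4. 4⁻¹ ≡ 3 (mod 11) since 4·3 = 12 ≡ 1, so λ ≡ 4·3 ≡ 1.
  x = λ² - 9 - 9 = 1 - 18 ≡ 5; y = λ·(9 - 5) - 2 ≡ 2. → (5, 2)
3P: (5, 2) + (9, 2). λ = (2 - 2)/(9 - 5) ≡ 0/4 mod 11. 4⁻¹ ≡ 3 (mod 11) since 4·3 = 12 ≡ 1, so λ ≡ 0.
  x = λ² - 5 - 9 = 0 - 14 ≡ 8; y = λ·(5 - 8) - 2 ≡ 9. → (8, 9)
3P = (8, 9).
Next 3Q:
Repeated addition: build up to 3Q.
2Q: tangent at (5, 9): λ = (3·5² + 3)/(2·9) ≡ 1/7. 7⁻¹ ≡ 8 (mod 11) since 7·8 = 56 ≡ 1, so λ ≡ 1·8 ≡ 8.
  x = λ² - 5 - 5 = 64 - 10 ≡ 10; y = λ·(5 - 10) - 9 ≡ 6. → (10, 6)
3Q: (10, 6) + (5, 9). λ = (9 - 6)/(5 - 10) ≡ 3/6 mod 11. 6⁻¹ ≡ 2 (mod 11), so λ ≡ 6.
  x = λ² - 10 - 5 = 36 - 15 ≡ 10; y = λ·(10 - 10) - 6 ≡ 5. → (10, 5)
3Q = (10, 5).
Finally 3P + 3Q:
(8, 9) + (10, 5). λ = (5 - 9)/(10 - 8) ≡ 7/2 mod 11. 2⁻¹ ≡ 6 (mod 11), so λ ≡ 9.
  x = λ² - 8 - 10 = 81 - 18 ≡ 8; y = λ·(8 - 8) - 9 ≡ 2. → (8, 2)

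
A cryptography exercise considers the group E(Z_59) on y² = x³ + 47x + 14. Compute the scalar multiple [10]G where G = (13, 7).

Repeated addition: build up to 10G.
2G: tangent at (13, 7): λ = (3·13² + 47)/(2·7) ≡ 23/14. 14⁻¹ ≡ 38 (mod 59), so λ ≡ 23·38 ≡ 48.
  x = λ² - 13 - 13 = 2304 - 26 ≡ 36; y = λ·(13 - 36) - 7 ≡ 10. → (36, 10)
3G: (36, 10) + (13, 7). λ = (7 - 10)/(13 - 36) ≡ 56/36 mod 59. 36⁻¹ ≡ 41 (mod 59) since 36·41 = 1476 ≡ 1, so λ ≡ 54.
  x = λ² - 36 - 13 = 2916 - 49 ≡ 35; y = λ·(36 - 35) - 10 ≡ 44. → (35, 44)
4G: (35, 44) + (13, 7). λ = (7 - 44)/(13 - 35) ≡ 22/37 mod 59. 37⁻¹ ≡ 8 (mod 59) since 37·8 = 296 ≡ 1, so λ ≡ 58.
  x = λ² - 35 - 13 = 3364 - 48 ≡ 12; y = λ·(35 - 12) - 44 ≡ 51. → (12, 51)
5G: (12, 51) + (13, 7). λ = (7 - 51)/(13 - 12) ≡ 15/1 mod 59. 1⁻¹ ≡ 1 (mod 59) since 1·1 = 1 ≡ 1, so λ ≡ 15.
  x = λ² - 12 - 13 = 225 - 25 ≡ 23; y = λ·(12 - 23) - 51 ≡ 20. → (23, 20)
6G: (23, 20) + (13, 7). λ = (7 - 20)/(13 - 23) ≡ 46/49 mod 59. 49⁻¹ ≡ 53 (mod 59), so λ ≡ 19.
  x = λ² - 23 - 13 = 361 - 36 ≡ 30; y = λ·(23 - 30) - 20 ≡ 24. → (30, 24)
7G: (30, 24) + (13, 7). λ = (7 - 24)/(13 - 30) ≡ 42/42 mod 59. 42⁻¹ ≡ 52 (mod 59) since 42·52 = 2184 ≡ 1, so λ ≡ 1.
  x = λ² - 30 - 13 = 1 - 43 ≡ 17; y = λ·(30 - 17) - 24 ≡ 48. → (17, 48)
8G: (17, 48) + (13, 7). λ = (7 - 48)/(13 - 17) ≡ 18/55 mod 59. 55⁻¹ ≡ 44 (mod 59) since 55·44 = 2420 ≡ 1, so λ ≡ 25.
  x = λ² - 17 - 13 = 625 - 30 ≡ 5; y = λ·(17 - 5) - 48 ≡ 16. → (5, 16)
9G: (5, 16) + (13, 7). λ = (7 - 16)/(13 - 5) ≡ 50/8 mod 59. 8⁻¹ ≡ 37 (mod 59) since 8·37 = 296 ≡ 1, so λ ≡ 21.
  x = λ² - 5 - 13 = 441 - 18 ≡ 10; y = λ·(5 - 10) - 16 ≡ 56. → (10, 56)
10G: (10, 56) + (13, 7). λ = (7 - 56)/(13 - 10) ≡ 10/3 mod 59. 3⁻¹ ≡ 20 (mod 59), so λ ≡ 23.
  x = λ² - 10 - 13 = 529 - 23 ≡ 34; y = λ·(10 - 34) - 56 ≡ 41. → (34, 41)

(34, 41)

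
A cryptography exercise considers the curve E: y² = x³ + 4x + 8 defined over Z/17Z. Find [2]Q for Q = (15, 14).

tangent at (15, 14): λ = (3·15² + 4)/(2·14) ≡ 16/11. 11⁻¹ ≡ 14 (mod 17) since 11·14 = 154 ≡ 1, so λ ≡ 16·14 ≡ 3.
  x = λ² - 15 - 15 = 9 - 30 ≡ 13; y = λ·(15 - 13) - 14 ≡ 9. → (13, 9)

(13, 9)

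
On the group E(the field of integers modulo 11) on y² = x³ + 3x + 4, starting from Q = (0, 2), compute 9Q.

(4, 6)

Double-and-add on 9 = (1001)₂. Start with Q = (0, 2) for the leading 1-bit.
double: tangent at (0, 2): λ = (3·0² + 3)/(2·2) ≡ 3/4. 4⁻¹ ≡ 3 (mod 11), so λ ≡ 3·3 ≡ 9.
  x = λ² - 0 - 0 = 81 - 0 ≡ 4; y = λ·(0 - 4) - 2 ≡ 6. → (4, 6)
double: tangent at (4, 6): λ = (3·4² + 3)/(2·6) ≡ 7/1. 1⁻¹ ≡ 1 (mod 11) since 1·1 = 1 ≡ 1, so λ ≡ 7·1 ≡ 7.
  x = λ² - 4 - 4 = 49 - 8 ≡ 8; y = λ·(4 - 8) - 6 ≡ 10. → (8, 10)
double: tangent at (8, 10): λ = (3·8² + 3)/(2·10) ≡ 8/9. 9⁻¹ ≡ 5 (mod 11) since 9·5 = 45 ≡ 1, so λ ≡ 8·5 ≡ 7.
  x = λ² - 8 - 8 = 49 - 16 ≡ 0; y = λ·(8 - 0) - 10 ≡ 2. → (0, 2)
add Q: tangent at (0, 2): λ = (3·0² + 3)/(2·2) ≡ 3/4. 4⁻¹ ≡ 3 (mod 11) since 4·3 = 12 ≡ 1, so λ ≡ 3·3 ≡ 9.
  x = λ² - 0 - 0 = 81 - 0 ≡ 4; y = λ·(0 - 4) - 2 ≡ 6. → (4, 6)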